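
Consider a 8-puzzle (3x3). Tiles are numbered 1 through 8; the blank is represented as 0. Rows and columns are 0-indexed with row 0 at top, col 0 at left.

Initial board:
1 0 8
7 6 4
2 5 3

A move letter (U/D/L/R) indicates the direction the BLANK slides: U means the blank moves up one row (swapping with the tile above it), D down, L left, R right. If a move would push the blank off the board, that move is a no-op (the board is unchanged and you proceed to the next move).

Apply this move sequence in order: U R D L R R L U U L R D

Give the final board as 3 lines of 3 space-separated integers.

After move 1 (U):
1 0 8
7 6 4
2 5 3

After move 2 (R):
1 8 0
7 6 4
2 5 3

After move 3 (D):
1 8 4
7 6 0
2 5 3

After move 4 (L):
1 8 4
7 0 6
2 5 3

After move 5 (R):
1 8 4
7 6 0
2 5 3

After move 6 (R):
1 8 4
7 6 0
2 5 3

After move 7 (L):
1 8 4
7 0 6
2 5 3

After move 8 (U):
1 0 4
7 8 6
2 5 3

After move 9 (U):
1 0 4
7 8 6
2 5 3

After move 10 (L):
0 1 4
7 8 6
2 5 3

After move 11 (R):
1 0 4
7 8 6
2 5 3

After move 12 (D):
1 8 4
7 0 6
2 5 3

Answer: 1 8 4
7 0 6
2 5 3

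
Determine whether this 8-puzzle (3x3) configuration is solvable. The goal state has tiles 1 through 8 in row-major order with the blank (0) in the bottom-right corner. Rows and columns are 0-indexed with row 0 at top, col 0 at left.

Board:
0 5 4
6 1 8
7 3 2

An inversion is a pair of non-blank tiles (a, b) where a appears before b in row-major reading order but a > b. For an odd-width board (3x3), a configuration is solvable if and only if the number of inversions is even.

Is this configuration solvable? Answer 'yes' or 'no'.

Inversions (pairs i<j in row-major order where tile[i] > tile[j] > 0): 16
16 is even, so the puzzle is solvable.

Answer: yes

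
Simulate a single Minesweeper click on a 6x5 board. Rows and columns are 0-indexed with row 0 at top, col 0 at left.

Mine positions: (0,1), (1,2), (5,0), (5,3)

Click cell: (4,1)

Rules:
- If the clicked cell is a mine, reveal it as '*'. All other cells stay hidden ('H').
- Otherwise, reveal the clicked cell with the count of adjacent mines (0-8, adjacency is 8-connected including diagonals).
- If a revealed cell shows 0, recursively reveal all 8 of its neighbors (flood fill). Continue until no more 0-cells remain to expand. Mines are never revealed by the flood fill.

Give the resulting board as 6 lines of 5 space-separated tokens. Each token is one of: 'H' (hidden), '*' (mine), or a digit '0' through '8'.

H H H H H
H H H H H
H H H H H
H H H H H
H 1 H H H
H H H H H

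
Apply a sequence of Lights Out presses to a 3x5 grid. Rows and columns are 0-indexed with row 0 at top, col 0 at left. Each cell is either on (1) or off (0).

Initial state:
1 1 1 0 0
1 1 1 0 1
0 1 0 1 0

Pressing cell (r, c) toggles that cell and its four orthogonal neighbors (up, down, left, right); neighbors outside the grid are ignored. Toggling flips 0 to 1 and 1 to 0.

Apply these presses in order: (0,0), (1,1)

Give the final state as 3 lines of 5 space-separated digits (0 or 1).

After press 1 at (0,0):
0 0 1 0 0
0 1 1 0 1
0 1 0 1 0

After press 2 at (1,1):
0 1 1 0 0
1 0 0 0 1
0 0 0 1 0

Answer: 0 1 1 0 0
1 0 0 0 1
0 0 0 1 0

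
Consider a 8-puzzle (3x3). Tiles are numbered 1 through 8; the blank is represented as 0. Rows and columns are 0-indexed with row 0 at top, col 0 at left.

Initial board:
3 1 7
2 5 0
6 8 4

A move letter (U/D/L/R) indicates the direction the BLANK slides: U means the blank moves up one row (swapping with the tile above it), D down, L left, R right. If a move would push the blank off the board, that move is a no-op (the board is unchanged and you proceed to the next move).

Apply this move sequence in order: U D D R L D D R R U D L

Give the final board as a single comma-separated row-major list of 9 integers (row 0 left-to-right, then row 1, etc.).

Answer: 3, 1, 7, 2, 5, 4, 6, 0, 8

Derivation:
After move 1 (U):
3 1 0
2 5 7
6 8 4

After move 2 (D):
3 1 7
2 5 0
6 8 4

After move 3 (D):
3 1 7
2 5 4
6 8 0

After move 4 (R):
3 1 7
2 5 4
6 8 0

After move 5 (L):
3 1 7
2 5 4
6 0 8

After move 6 (D):
3 1 7
2 5 4
6 0 8

After move 7 (D):
3 1 7
2 5 4
6 0 8

After move 8 (R):
3 1 7
2 5 4
6 8 0

After move 9 (R):
3 1 7
2 5 4
6 8 0

After move 10 (U):
3 1 7
2 5 0
6 8 4

After move 11 (D):
3 1 7
2 5 4
6 8 0

After move 12 (L):
3 1 7
2 5 4
6 0 8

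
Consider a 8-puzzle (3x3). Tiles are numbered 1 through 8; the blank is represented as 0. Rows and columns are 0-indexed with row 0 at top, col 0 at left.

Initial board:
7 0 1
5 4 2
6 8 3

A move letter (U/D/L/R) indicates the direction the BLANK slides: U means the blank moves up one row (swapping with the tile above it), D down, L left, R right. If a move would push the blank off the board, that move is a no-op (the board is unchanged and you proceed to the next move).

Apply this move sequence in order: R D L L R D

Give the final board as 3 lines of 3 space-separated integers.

Answer: 7 1 2
5 8 4
6 0 3

Derivation:
After move 1 (R):
7 1 0
5 4 2
6 8 3

After move 2 (D):
7 1 2
5 4 0
6 8 3

After move 3 (L):
7 1 2
5 0 4
6 8 3

After move 4 (L):
7 1 2
0 5 4
6 8 3

After move 5 (R):
7 1 2
5 0 4
6 8 3

After move 6 (D):
7 1 2
5 8 4
6 0 3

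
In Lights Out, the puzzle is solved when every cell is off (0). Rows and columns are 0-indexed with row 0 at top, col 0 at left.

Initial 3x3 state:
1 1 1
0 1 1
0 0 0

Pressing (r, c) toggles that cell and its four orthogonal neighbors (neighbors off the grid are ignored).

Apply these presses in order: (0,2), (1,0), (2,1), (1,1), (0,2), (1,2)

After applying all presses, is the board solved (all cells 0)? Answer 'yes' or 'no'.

After press 1 at (0,2):
1 0 0
0 1 0
0 0 0

After press 2 at (1,0):
0 0 0
1 0 0
1 0 0

After press 3 at (2,1):
0 0 0
1 1 0
0 1 1

After press 4 at (1,1):
0 1 0
0 0 1
0 0 1

After press 5 at (0,2):
0 0 1
0 0 0
0 0 1

After press 6 at (1,2):
0 0 0
0 1 1
0 0 0

Lights still on: 2

Answer: no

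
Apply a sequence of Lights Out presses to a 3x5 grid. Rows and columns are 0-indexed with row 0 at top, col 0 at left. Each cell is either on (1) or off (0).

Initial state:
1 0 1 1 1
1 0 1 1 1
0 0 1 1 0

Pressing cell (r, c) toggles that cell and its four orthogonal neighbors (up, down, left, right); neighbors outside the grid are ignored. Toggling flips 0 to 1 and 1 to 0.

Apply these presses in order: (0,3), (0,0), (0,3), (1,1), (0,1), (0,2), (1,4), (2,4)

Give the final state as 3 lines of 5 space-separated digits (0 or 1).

Answer: 1 0 1 0 0
1 0 1 0 1
0 1 1 0 0

Derivation:
After press 1 at (0,3):
1 0 0 0 0
1 0 1 0 1
0 0 1 1 0

After press 2 at (0,0):
0 1 0 0 0
0 0 1 0 1
0 0 1 1 0

After press 3 at (0,3):
0 1 1 1 1
0 0 1 1 1
0 0 1 1 0

After press 4 at (1,1):
0 0 1 1 1
1 1 0 1 1
0 1 1 1 0

After press 5 at (0,1):
1 1 0 1 1
1 0 0 1 1
0 1 1 1 0

After press 6 at (0,2):
1 0 1 0 1
1 0 1 1 1
0 1 1 1 0

After press 7 at (1,4):
1 0 1 0 0
1 0 1 0 0
0 1 1 1 1

After press 8 at (2,4):
1 0 1 0 0
1 0 1 0 1
0 1 1 0 0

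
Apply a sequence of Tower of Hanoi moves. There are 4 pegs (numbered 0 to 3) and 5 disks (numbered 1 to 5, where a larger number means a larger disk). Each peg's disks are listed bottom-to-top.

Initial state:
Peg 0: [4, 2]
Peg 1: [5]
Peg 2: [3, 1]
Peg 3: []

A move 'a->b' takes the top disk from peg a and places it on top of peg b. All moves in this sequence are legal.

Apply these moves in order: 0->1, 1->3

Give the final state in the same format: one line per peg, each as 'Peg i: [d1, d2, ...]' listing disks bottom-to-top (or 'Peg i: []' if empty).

Answer: Peg 0: [4]
Peg 1: [5]
Peg 2: [3, 1]
Peg 3: [2]

Derivation:
After move 1 (0->1):
Peg 0: [4]
Peg 1: [5, 2]
Peg 2: [3, 1]
Peg 3: []

After move 2 (1->3):
Peg 0: [4]
Peg 1: [5]
Peg 2: [3, 1]
Peg 3: [2]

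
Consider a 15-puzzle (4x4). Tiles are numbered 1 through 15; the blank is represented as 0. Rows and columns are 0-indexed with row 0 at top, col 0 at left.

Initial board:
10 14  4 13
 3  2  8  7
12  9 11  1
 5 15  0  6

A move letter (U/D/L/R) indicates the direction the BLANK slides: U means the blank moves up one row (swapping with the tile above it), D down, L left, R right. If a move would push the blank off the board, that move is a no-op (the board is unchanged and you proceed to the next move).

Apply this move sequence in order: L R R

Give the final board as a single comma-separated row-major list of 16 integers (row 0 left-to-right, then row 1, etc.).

Answer: 10, 14, 4, 13, 3, 2, 8, 7, 12, 9, 11, 1, 5, 15, 6, 0

Derivation:
After move 1 (L):
10 14  4 13
 3  2  8  7
12  9 11  1
 5  0 15  6

After move 2 (R):
10 14  4 13
 3  2  8  7
12  9 11  1
 5 15  0  6

After move 3 (R):
10 14  4 13
 3  2  8  7
12  9 11  1
 5 15  6  0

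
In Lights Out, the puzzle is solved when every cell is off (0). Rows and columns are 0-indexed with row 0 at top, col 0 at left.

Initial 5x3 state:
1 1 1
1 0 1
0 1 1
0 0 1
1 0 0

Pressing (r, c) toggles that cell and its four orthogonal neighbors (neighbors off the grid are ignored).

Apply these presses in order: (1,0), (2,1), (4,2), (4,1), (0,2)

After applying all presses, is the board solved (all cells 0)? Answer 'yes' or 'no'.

After press 1 at (1,0):
0 1 1
0 1 1
1 1 1
0 0 1
1 0 0

After press 2 at (2,1):
0 1 1
0 0 1
0 0 0
0 1 1
1 0 0

After press 3 at (4,2):
0 1 1
0 0 1
0 0 0
0 1 0
1 1 1

After press 4 at (4,1):
0 1 1
0 0 1
0 0 0
0 0 0
0 0 0

After press 5 at (0,2):
0 0 0
0 0 0
0 0 0
0 0 0
0 0 0

Lights still on: 0

Answer: yes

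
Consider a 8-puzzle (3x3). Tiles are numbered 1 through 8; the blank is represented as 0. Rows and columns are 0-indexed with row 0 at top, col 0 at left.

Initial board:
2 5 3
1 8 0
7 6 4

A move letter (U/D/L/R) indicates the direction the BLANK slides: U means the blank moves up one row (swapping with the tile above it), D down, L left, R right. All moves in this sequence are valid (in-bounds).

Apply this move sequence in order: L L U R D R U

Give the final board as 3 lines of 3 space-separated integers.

Answer: 5 1 0
2 8 3
7 6 4

Derivation:
After move 1 (L):
2 5 3
1 0 8
7 6 4

After move 2 (L):
2 5 3
0 1 8
7 6 4

After move 3 (U):
0 5 3
2 1 8
7 6 4

After move 4 (R):
5 0 3
2 1 8
7 6 4

After move 5 (D):
5 1 3
2 0 8
7 6 4

After move 6 (R):
5 1 3
2 8 0
7 6 4

After move 7 (U):
5 1 0
2 8 3
7 6 4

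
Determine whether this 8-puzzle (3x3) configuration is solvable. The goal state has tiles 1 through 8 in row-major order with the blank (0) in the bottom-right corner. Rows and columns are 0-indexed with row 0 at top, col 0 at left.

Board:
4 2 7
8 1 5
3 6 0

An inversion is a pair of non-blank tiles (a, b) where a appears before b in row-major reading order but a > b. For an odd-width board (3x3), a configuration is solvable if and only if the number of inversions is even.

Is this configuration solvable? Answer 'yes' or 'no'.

Answer: no

Derivation:
Inversions (pairs i<j in row-major order where tile[i] > tile[j] > 0): 13
13 is odd, so the puzzle is not solvable.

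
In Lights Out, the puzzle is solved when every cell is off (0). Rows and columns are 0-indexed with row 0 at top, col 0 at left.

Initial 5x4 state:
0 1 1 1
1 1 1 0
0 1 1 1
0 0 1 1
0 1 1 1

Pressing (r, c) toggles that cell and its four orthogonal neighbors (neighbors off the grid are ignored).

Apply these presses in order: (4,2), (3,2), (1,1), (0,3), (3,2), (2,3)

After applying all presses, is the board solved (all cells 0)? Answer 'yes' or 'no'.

Answer: yes

Derivation:
After press 1 at (4,2):
0 1 1 1
1 1 1 0
0 1 1 1
0 0 0 1
0 0 0 0

After press 2 at (3,2):
0 1 1 1
1 1 1 0
0 1 0 1
0 1 1 0
0 0 1 0

After press 3 at (1,1):
0 0 1 1
0 0 0 0
0 0 0 1
0 1 1 0
0 0 1 0

After press 4 at (0,3):
0 0 0 0
0 0 0 1
0 0 0 1
0 1 1 0
0 0 1 0

After press 5 at (3,2):
0 0 0 0
0 0 0 1
0 0 1 1
0 0 0 1
0 0 0 0

After press 6 at (2,3):
0 0 0 0
0 0 0 0
0 0 0 0
0 0 0 0
0 0 0 0

Lights still on: 0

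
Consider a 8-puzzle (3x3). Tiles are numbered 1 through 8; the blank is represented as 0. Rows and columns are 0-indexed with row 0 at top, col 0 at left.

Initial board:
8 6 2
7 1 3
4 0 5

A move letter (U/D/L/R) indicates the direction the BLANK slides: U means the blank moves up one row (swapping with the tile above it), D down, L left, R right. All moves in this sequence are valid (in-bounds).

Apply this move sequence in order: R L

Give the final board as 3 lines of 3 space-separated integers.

Answer: 8 6 2
7 1 3
4 0 5

Derivation:
After move 1 (R):
8 6 2
7 1 3
4 5 0

After move 2 (L):
8 6 2
7 1 3
4 0 5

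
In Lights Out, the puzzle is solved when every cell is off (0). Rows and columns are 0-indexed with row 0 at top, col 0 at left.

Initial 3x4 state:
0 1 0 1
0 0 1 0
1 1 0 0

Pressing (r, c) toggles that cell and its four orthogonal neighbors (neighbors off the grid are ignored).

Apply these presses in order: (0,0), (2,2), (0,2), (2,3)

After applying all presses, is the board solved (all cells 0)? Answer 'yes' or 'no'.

Answer: no

Derivation:
After press 1 at (0,0):
1 0 0 1
1 0 1 0
1 1 0 0

After press 2 at (2,2):
1 0 0 1
1 0 0 0
1 0 1 1

After press 3 at (0,2):
1 1 1 0
1 0 1 0
1 0 1 1

After press 4 at (2,3):
1 1 1 0
1 0 1 1
1 0 0 0

Lights still on: 7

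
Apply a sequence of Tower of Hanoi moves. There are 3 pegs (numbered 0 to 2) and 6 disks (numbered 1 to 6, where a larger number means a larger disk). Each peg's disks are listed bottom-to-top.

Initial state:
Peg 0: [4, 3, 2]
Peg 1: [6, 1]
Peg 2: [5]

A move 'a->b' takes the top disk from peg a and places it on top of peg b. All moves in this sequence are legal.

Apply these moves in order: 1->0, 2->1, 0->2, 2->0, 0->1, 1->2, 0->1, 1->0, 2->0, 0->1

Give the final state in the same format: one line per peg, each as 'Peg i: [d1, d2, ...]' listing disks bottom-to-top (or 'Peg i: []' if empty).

Answer: Peg 0: [4, 3, 2]
Peg 1: [6, 5, 1]
Peg 2: []

Derivation:
After move 1 (1->0):
Peg 0: [4, 3, 2, 1]
Peg 1: [6]
Peg 2: [5]

After move 2 (2->1):
Peg 0: [4, 3, 2, 1]
Peg 1: [6, 5]
Peg 2: []

After move 3 (0->2):
Peg 0: [4, 3, 2]
Peg 1: [6, 5]
Peg 2: [1]

After move 4 (2->0):
Peg 0: [4, 3, 2, 1]
Peg 1: [6, 5]
Peg 2: []

After move 5 (0->1):
Peg 0: [4, 3, 2]
Peg 1: [6, 5, 1]
Peg 2: []

After move 6 (1->2):
Peg 0: [4, 3, 2]
Peg 1: [6, 5]
Peg 2: [1]

After move 7 (0->1):
Peg 0: [4, 3]
Peg 1: [6, 5, 2]
Peg 2: [1]

After move 8 (1->0):
Peg 0: [4, 3, 2]
Peg 1: [6, 5]
Peg 2: [1]

After move 9 (2->0):
Peg 0: [4, 3, 2, 1]
Peg 1: [6, 5]
Peg 2: []

After move 10 (0->1):
Peg 0: [4, 3, 2]
Peg 1: [6, 5, 1]
Peg 2: []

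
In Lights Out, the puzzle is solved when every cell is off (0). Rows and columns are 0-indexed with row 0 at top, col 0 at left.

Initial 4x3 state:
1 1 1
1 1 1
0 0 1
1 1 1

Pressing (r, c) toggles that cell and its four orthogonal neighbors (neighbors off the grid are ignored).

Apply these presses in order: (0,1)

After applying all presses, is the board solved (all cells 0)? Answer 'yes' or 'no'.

Answer: no

Derivation:
After press 1 at (0,1):
0 0 0
1 0 1
0 0 1
1 1 1

Lights still on: 6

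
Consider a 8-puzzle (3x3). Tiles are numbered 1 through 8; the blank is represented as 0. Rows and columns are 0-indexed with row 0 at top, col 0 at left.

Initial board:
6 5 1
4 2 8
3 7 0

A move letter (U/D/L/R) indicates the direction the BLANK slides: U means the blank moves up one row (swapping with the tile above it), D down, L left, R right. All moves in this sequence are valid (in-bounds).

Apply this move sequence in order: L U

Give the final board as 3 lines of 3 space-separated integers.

After move 1 (L):
6 5 1
4 2 8
3 0 7

After move 2 (U):
6 5 1
4 0 8
3 2 7

Answer: 6 5 1
4 0 8
3 2 7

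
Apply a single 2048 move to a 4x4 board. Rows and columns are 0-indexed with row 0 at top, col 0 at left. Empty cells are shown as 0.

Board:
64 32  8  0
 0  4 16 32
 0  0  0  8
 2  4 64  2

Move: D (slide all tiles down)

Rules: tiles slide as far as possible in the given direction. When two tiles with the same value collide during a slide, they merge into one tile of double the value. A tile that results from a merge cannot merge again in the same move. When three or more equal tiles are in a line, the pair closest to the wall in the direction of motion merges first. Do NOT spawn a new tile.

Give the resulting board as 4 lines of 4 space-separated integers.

Answer:  0  0  0  0
 0  0  8 32
64 32 16  8
 2  8 64  2

Derivation:
Slide down:
col 0: [64, 0, 0, 2] -> [0, 0, 64, 2]
col 1: [32, 4, 0, 4] -> [0, 0, 32, 8]
col 2: [8, 16, 0, 64] -> [0, 8, 16, 64]
col 3: [0, 32, 8, 2] -> [0, 32, 8, 2]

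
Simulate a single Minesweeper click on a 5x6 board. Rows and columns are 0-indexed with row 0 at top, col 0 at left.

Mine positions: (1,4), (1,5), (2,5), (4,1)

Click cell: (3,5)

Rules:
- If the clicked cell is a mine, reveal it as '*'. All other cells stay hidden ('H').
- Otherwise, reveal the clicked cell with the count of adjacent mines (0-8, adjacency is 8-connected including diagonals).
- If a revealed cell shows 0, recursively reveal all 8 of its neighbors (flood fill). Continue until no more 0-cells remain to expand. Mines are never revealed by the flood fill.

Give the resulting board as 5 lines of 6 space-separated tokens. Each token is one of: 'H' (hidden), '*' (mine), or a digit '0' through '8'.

H H H H H H
H H H H H H
H H H H H H
H H H H H 1
H H H H H H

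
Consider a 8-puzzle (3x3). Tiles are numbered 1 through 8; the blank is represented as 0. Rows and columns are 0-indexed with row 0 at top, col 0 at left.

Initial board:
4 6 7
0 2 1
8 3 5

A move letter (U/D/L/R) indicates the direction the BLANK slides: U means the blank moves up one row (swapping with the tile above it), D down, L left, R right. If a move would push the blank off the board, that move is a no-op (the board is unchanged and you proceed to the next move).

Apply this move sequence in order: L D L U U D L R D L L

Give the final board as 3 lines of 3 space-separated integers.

Answer: 4 6 7
2 3 1
0 8 5

Derivation:
After move 1 (L):
4 6 7
0 2 1
8 3 5

After move 2 (D):
4 6 7
8 2 1
0 3 5

After move 3 (L):
4 6 7
8 2 1
0 3 5

After move 4 (U):
4 6 7
0 2 1
8 3 5

After move 5 (U):
0 6 7
4 2 1
8 3 5

After move 6 (D):
4 6 7
0 2 1
8 3 5

After move 7 (L):
4 6 7
0 2 1
8 3 5

After move 8 (R):
4 6 7
2 0 1
8 3 5

After move 9 (D):
4 6 7
2 3 1
8 0 5

After move 10 (L):
4 6 7
2 3 1
0 8 5

After move 11 (L):
4 6 7
2 3 1
0 8 5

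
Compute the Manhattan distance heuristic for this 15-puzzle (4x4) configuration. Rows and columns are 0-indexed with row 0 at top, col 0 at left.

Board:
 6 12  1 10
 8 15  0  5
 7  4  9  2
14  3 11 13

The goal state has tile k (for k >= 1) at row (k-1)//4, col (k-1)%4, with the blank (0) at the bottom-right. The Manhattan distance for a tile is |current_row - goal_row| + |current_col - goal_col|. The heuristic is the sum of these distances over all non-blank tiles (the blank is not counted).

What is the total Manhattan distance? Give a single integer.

Answer: 43

Derivation:
Tile 6: (0,0)->(1,1) = 2
Tile 12: (0,1)->(2,3) = 4
Tile 1: (0,2)->(0,0) = 2
Tile 10: (0,3)->(2,1) = 4
Tile 8: (1,0)->(1,3) = 3
Tile 15: (1,1)->(3,2) = 3
Tile 5: (1,3)->(1,0) = 3
Tile 7: (2,0)->(1,2) = 3
Tile 4: (2,1)->(0,3) = 4
Tile 9: (2,2)->(2,0) = 2
Tile 2: (2,3)->(0,1) = 4
Tile 14: (3,0)->(3,1) = 1
Tile 3: (3,1)->(0,2) = 4
Tile 11: (3,2)->(2,2) = 1
Tile 13: (3,3)->(3,0) = 3
Sum: 2 + 4 + 2 + 4 + 3 + 3 + 3 + 3 + 4 + 2 + 4 + 1 + 4 + 1 + 3 = 43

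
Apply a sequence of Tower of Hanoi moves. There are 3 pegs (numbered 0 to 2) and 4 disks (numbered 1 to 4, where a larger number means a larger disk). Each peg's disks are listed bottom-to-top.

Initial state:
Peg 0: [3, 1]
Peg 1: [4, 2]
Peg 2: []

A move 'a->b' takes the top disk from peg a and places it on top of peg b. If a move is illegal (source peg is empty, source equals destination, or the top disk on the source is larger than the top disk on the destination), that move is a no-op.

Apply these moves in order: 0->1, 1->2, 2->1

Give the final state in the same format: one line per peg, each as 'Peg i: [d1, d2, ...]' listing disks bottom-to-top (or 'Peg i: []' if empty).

Answer: Peg 0: [3]
Peg 1: [4, 2, 1]
Peg 2: []

Derivation:
After move 1 (0->1):
Peg 0: [3]
Peg 1: [4, 2, 1]
Peg 2: []

After move 2 (1->2):
Peg 0: [3]
Peg 1: [4, 2]
Peg 2: [1]

After move 3 (2->1):
Peg 0: [3]
Peg 1: [4, 2, 1]
Peg 2: []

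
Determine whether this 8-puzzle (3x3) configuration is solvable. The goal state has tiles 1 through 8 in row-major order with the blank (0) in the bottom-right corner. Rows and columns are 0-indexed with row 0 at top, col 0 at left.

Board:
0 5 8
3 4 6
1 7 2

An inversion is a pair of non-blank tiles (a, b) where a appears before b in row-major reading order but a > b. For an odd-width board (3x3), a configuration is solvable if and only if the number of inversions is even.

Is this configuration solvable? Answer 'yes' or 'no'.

Answer: no

Derivation:
Inversions (pairs i<j in row-major order where tile[i] > tile[j] > 0): 17
17 is odd, so the puzzle is not solvable.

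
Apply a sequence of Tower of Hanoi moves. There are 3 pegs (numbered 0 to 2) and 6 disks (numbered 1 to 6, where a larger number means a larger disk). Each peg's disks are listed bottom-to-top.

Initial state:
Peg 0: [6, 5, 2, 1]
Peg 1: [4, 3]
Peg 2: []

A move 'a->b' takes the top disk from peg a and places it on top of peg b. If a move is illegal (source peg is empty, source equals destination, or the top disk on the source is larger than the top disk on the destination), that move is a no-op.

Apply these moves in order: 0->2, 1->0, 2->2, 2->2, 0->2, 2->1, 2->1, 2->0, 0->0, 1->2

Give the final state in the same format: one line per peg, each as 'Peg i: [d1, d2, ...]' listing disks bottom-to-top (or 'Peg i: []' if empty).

After move 1 (0->2):
Peg 0: [6, 5, 2]
Peg 1: [4, 3]
Peg 2: [1]

After move 2 (1->0):
Peg 0: [6, 5, 2]
Peg 1: [4, 3]
Peg 2: [1]

After move 3 (2->2):
Peg 0: [6, 5, 2]
Peg 1: [4, 3]
Peg 2: [1]

After move 4 (2->2):
Peg 0: [6, 5, 2]
Peg 1: [4, 3]
Peg 2: [1]

After move 5 (0->2):
Peg 0: [6, 5, 2]
Peg 1: [4, 3]
Peg 2: [1]

After move 6 (2->1):
Peg 0: [6, 5, 2]
Peg 1: [4, 3, 1]
Peg 2: []

After move 7 (2->1):
Peg 0: [6, 5, 2]
Peg 1: [4, 3, 1]
Peg 2: []

After move 8 (2->0):
Peg 0: [6, 5, 2]
Peg 1: [4, 3, 1]
Peg 2: []

After move 9 (0->0):
Peg 0: [6, 5, 2]
Peg 1: [4, 3, 1]
Peg 2: []

After move 10 (1->2):
Peg 0: [6, 5, 2]
Peg 1: [4, 3]
Peg 2: [1]

Answer: Peg 0: [6, 5, 2]
Peg 1: [4, 3]
Peg 2: [1]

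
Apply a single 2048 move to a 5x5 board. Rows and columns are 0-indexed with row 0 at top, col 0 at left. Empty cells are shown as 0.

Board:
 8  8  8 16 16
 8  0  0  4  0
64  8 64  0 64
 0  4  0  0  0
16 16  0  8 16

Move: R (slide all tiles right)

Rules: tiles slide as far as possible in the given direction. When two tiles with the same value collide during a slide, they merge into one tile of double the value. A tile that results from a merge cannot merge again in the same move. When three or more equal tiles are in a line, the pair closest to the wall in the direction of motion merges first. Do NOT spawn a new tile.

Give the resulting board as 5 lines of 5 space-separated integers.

Answer:   0   0   8  16  32
  0   0   0   8   4
  0   0  64   8 128
  0   0   0   0   4
  0   0  32   8  16

Derivation:
Slide right:
row 0: [8, 8, 8, 16, 16] -> [0, 0, 8, 16, 32]
row 1: [8, 0, 0, 4, 0] -> [0, 0, 0, 8, 4]
row 2: [64, 8, 64, 0, 64] -> [0, 0, 64, 8, 128]
row 3: [0, 4, 0, 0, 0] -> [0, 0, 0, 0, 4]
row 4: [16, 16, 0, 8, 16] -> [0, 0, 32, 8, 16]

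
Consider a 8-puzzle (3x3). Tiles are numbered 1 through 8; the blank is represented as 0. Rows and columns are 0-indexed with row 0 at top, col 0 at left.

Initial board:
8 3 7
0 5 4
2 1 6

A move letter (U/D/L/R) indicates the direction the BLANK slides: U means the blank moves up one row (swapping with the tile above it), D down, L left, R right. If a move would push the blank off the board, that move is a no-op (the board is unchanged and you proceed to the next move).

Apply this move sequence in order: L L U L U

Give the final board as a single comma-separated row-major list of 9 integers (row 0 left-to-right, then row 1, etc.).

After move 1 (L):
8 3 7
0 5 4
2 1 6

After move 2 (L):
8 3 7
0 5 4
2 1 6

After move 3 (U):
0 3 7
8 5 4
2 1 6

After move 4 (L):
0 3 7
8 5 4
2 1 6

After move 5 (U):
0 3 7
8 5 4
2 1 6

Answer: 0, 3, 7, 8, 5, 4, 2, 1, 6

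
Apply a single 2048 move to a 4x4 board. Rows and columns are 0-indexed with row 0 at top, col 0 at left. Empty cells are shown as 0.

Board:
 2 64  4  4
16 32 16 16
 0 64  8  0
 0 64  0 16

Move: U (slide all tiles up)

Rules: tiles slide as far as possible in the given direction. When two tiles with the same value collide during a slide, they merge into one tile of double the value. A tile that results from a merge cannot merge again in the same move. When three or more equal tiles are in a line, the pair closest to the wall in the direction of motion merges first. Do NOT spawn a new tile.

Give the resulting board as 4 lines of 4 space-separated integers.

Slide up:
col 0: [2, 16, 0, 0] -> [2, 16, 0, 0]
col 1: [64, 32, 64, 64] -> [64, 32, 128, 0]
col 2: [4, 16, 8, 0] -> [4, 16, 8, 0]
col 3: [4, 16, 0, 16] -> [4, 32, 0, 0]

Answer:   2  64   4   4
 16  32  16  32
  0 128   8   0
  0   0   0   0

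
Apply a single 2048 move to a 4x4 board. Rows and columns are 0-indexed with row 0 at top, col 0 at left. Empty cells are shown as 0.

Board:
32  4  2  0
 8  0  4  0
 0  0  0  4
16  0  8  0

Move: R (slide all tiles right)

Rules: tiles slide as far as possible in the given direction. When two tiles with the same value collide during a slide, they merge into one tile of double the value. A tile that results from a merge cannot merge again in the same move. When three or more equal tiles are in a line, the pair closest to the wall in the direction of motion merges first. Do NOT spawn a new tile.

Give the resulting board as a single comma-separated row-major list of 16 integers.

Answer: 0, 32, 4, 2, 0, 0, 8, 4, 0, 0, 0, 4, 0, 0, 16, 8

Derivation:
Slide right:
row 0: [32, 4, 2, 0] -> [0, 32, 4, 2]
row 1: [8, 0, 4, 0] -> [0, 0, 8, 4]
row 2: [0, 0, 0, 4] -> [0, 0, 0, 4]
row 3: [16, 0, 8, 0] -> [0, 0, 16, 8]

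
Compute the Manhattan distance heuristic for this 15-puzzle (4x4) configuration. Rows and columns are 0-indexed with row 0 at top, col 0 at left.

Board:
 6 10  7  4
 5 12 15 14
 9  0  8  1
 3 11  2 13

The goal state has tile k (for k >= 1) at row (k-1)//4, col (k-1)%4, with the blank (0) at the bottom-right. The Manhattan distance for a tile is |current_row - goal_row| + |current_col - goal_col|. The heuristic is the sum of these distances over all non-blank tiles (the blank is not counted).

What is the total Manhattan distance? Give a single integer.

Tile 6: at (0,0), goal (1,1), distance |0-1|+|0-1| = 2
Tile 10: at (0,1), goal (2,1), distance |0-2|+|1-1| = 2
Tile 7: at (0,2), goal (1,2), distance |0-1|+|2-2| = 1
Tile 4: at (0,3), goal (0,3), distance |0-0|+|3-3| = 0
Tile 5: at (1,0), goal (1,0), distance |1-1|+|0-0| = 0
Tile 12: at (1,1), goal (2,3), distance |1-2|+|1-3| = 3
Tile 15: at (1,2), goal (3,2), distance |1-3|+|2-2| = 2
Tile 14: at (1,3), goal (3,1), distance |1-3|+|3-1| = 4
Tile 9: at (2,0), goal (2,0), distance |2-2|+|0-0| = 0
Tile 8: at (2,2), goal (1,3), distance |2-1|+|2-3| = 2
Tile 1: at (2,3), goal (0,0), distance |2-0|+|3-0| = 5
Tile 3: at (3,0), goal (0,2), distance |3-0|+|0-2| = 5
Tile 11: at (3,1), goal (2,2), distance |3-2|+|1-2| = 2
Tile 2: at (3,2), goal (0,1), distance |3-0|+|2-1| = 4
Tile 13: at (3,3), goal (3,0), distance |3-3|+|3-0| = 3
Sum: 2 + 2 + 1 + 0 + 0 + 3 + 2 + 4 + 0 + 2 + 5 + 5 + 2 + 4 + 3 = 35

Answer: 35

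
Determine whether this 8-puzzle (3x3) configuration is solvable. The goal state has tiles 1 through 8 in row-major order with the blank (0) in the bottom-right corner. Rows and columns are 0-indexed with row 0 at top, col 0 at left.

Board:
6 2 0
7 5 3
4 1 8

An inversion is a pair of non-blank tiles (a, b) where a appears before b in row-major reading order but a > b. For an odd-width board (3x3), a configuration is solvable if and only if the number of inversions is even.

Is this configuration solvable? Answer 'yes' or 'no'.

Answer: no

Derivation:
Inversions (pairs i<j in row-major order where tile[i] > tile[j] > 0): 15
15 is odd, so the puzzle is not solvable.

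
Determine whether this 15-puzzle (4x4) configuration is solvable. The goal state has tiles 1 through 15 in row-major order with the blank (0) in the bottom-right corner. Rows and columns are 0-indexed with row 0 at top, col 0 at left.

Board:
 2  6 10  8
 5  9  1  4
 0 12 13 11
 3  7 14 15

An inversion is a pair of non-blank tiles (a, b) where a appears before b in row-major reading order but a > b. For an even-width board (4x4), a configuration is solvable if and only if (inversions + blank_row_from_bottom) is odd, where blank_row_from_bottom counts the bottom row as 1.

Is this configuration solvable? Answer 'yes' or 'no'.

Inversions: 33
Blank is in row 2 (0-indexed from top), which is row 2 counting from the bottom (bottom = 1).
33 + 2 = 35, which is odd, so the puzzle is solvable.

Answer: yes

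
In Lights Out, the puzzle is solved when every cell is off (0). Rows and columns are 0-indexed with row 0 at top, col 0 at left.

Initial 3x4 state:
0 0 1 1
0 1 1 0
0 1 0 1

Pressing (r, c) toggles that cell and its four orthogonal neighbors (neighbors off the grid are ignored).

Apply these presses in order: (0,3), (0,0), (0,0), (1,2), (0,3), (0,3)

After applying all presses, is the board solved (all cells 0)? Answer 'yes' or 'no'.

Answer: no

Derivation:
After press 1 at (0,3):
0 0 0 0
0 1 1 1
0 1 0 1

After press 2 at (0,0):
1 1 0 0
1 1 1 1
0 1 0 1

After press 3 at (0,0):
0 0 0 0
0 1 1 1
0 1 0 1

After press 4 at (1,2):
0 0 1 0
0 0 0 0
0 1 1 1

After press 5 at (0,3):
0 0 0 1
0 0 0 1
0 1 1 1

After press 6 at (0,3):
0 0 1 0
0 0 0 0
0 1 1 1

Lights still on: 4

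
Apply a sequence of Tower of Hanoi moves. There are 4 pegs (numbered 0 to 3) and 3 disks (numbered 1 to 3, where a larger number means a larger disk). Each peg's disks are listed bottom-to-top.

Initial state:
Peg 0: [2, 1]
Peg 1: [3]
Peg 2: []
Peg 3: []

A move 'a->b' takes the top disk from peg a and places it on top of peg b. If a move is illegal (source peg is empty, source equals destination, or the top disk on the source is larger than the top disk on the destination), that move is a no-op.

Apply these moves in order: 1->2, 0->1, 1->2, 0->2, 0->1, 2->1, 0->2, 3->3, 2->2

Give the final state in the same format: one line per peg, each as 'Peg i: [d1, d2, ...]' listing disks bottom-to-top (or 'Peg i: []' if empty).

After move 1 (1->2):
Peg 0: [2, 1]
Peg 1: []
Peg 2: [3]
Peg 3: []

After move 2 (0->1):
Peg 0: [2]
Peg 1: [1]
Peg 2: [3]
Peg 3: []

After move 3 (1->2):
Peg 0: [2]
Peg 1: []
Peg 2: [3, 1]
Peg 3: []

After move 4 (0->2):
Peg 0: [2]
Peg 1: []
Peg 2: [3, 1]
Peg 3: []

After move 5 (0->1):
Peg 0: []
Peg 1: [2]
Peg 2: [3, 1]
Peg 3: []

After move 6 (2->1):
Peg 0: []
Peg 1: [2, 1]
Peg 2: [3]
Peg 3: []

After move 7 (0->2):
Peg 0: []
Peg 1: [2, 1]
Peg 2: [3]
Peg 3: []

After move 8 (3->3):
Peg 0: []
Peg 1: [2, 1]
Peg 2: [3]
Peg 3: []

After move 9 (2->2):
Peg 0: []
Peg 1: [2, 1]
Peg 2: [3]
Peg 3: []

Answer: Peg 0: []
Peg 1: [2, 1]
Peg 2: [3]
Peg 3: []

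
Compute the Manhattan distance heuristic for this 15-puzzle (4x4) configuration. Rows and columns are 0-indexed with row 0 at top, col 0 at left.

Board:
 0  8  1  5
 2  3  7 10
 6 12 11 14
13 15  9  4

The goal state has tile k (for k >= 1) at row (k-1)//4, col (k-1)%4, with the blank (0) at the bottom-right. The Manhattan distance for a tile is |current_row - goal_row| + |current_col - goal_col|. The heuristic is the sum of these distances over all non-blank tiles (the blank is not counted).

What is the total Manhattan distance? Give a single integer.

Answer: 30

Derivation:
Tile 8: at (0,1), goal (1,3), distance |0-1|+|1-3| = 3
Tile 1: at (0,2), goal (0,0), distance |0-0|+|2-0| = 2
Tile 5: at (0,3), goal (1,0), distance |0-1|+|3-0| = 4
Tile 2: at (1,0), goal (0,1), distance |1-0|+|0-1| = 2
Tile 3: at (1,1), goal (0,2), distance |1-0|+|1-2| = 2
Tile 7: at (1,2), goal (1,2), distance |1-1|+|2-2| = 0
Tile 10: at (1,3), goal (2,1), distance |1-2|+|3-1| = 3
Tile 6: at (2,0), goal (1,1), distance |2-1|+|0-1| = 2
Tile 12: at (2,1), goal (2,3), distance |2-2|+|1-3| = 2
Tile 11: at (2,2), goal (2,2), distance |2-2|+|2-2| = 0
Tile 14: at (2,3), goal (3,1), distance |2-3|+|3-1| = 3
Tile 13: at (3,0), goal (3,0), distance |3-3|+|0-0| = 0
Tile 15: at (3,1), goal (3,2), distance |3-3|+|1-2| = 1
Tile 9: at (3,2), goal (2,0), distance |3-2|+|2-0| = 3
Tile 4: at (3,3), goal (0,3), distance |3-0|+|3-3| = 3
Sum: 3 + 2 + 4 + 2 + 2 + 0 + 3 + 2 + 2 + 0 + 3 + 0 + 1 + 3 + 3 = 30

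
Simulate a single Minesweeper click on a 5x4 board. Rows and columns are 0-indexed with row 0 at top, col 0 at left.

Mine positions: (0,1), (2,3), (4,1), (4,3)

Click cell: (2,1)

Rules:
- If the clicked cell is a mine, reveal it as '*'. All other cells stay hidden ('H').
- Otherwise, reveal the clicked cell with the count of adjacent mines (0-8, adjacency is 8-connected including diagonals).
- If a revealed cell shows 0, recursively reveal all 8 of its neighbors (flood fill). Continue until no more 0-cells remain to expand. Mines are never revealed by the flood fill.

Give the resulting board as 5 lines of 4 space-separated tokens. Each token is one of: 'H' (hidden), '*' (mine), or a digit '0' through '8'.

H H H H
1 1 2 H
0 0 1 H
1 1 3 H
H H H H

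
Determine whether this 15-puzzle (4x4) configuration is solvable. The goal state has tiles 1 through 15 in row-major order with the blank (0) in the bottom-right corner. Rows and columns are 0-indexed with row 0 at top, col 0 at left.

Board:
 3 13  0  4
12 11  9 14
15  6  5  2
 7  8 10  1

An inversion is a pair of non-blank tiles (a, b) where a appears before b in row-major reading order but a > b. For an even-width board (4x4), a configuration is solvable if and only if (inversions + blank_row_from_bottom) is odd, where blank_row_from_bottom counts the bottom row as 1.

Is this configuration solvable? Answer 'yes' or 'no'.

Inversions: 61
Blank is in row 0 (0-indexed from top), which is row 4 counting from the bottom (bottom = 1).
61 + 4 = 65, which is odd, so the puzzle is solvable.

Answer: yes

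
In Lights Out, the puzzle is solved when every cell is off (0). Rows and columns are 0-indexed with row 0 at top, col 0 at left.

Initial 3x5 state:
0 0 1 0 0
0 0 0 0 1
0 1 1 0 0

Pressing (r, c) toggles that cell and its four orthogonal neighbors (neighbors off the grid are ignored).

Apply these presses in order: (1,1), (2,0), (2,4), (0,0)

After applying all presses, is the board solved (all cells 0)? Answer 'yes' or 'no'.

After press 1 at (1,1):
0 1 1 0 0
1 1 1 0 1
0 0 1 0 0

After press 2 at (2,0):
0 1 1 0 0
0 1 1 0 1
1 1 1 0 0

After press 3 at (2,4):
0 1 1 0 0
0 1 1 0 0
1 1 1 1 1

After press 4 at (0,0):
1 0 1 0 0
1 1 1 0 0
1 1 1 1 1

Lights still on: 10

Answer: no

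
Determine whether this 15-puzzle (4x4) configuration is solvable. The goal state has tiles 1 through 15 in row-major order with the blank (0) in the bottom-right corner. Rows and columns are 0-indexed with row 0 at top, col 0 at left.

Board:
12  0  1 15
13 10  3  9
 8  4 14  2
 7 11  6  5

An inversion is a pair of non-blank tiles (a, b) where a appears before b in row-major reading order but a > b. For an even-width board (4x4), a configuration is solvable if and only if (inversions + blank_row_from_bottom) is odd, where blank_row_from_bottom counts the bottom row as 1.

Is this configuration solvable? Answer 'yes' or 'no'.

Answer: no

Derivation:
Inversions: 64
Blank is in row 0 (0-indexed from top), which is row 4 counting from the bottom (bottom = 1).
64 + 4 = 68, which is even, so the puzzle is not solvable.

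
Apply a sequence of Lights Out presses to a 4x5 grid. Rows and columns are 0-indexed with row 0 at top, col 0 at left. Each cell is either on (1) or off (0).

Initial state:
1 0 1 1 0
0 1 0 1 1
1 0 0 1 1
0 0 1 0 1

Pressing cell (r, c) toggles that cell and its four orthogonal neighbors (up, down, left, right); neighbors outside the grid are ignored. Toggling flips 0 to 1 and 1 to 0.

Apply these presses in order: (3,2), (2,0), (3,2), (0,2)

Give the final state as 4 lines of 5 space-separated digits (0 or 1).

After press 1 at (3,2):
1 0 1 1 0
0 1 0 1 1
1 0 1 1 1
0 1 0 1 1

After press 2 at (2,0):
1 0 1 1 0
1 1 0 1 1
0 1 1 1 1
1 1 0 1 1

After press 3 at (3,2):
1 0 1 1 0
1 1 0 1 1
0 1 0 1 1
1 0 1 0 1

After press 4 at (0,2):
1 1 0 0 0
1 1 1 1 1
0 1 0 1 1
1 0 1 0 1

Answer: 1 1 0 0 0
1 1 1 1 1
0 1 0 1 1
1 0 1 0 1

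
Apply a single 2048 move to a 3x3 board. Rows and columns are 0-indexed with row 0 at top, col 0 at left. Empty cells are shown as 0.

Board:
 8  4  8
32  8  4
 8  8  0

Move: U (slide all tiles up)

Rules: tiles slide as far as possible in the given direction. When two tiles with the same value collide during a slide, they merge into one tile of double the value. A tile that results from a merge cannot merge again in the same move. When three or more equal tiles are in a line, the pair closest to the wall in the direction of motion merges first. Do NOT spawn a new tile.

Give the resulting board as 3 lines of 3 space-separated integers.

Slide up:
col 0: [8, 32, 8] -> [8, 32, 8]
col 1: [4, 8, 8] -> [4, 16, 0]
col 2: [8, 4, 0] -> [8, 4, 0]

Answer:  8  4  8
32 16  4
 8  0  0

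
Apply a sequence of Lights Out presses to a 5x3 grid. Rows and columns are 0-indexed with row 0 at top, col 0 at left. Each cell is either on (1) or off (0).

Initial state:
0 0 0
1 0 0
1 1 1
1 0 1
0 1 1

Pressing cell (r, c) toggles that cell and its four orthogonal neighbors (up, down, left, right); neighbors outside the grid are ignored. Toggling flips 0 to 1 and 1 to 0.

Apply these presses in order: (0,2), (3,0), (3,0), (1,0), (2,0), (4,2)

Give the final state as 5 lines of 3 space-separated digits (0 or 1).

Answer: 1 1 1
1 1 1
1 0 1
0 0 0
0 0 0

Derivation:
After press 1 at (0,2):
0 1 1
1 0 1
1 1 1
1 0 1
0 1 1

After press 2 at (3,0):
0 1 1
1 0 1
0 1 1
0 1 1
1 1 1

After press 3 at (3,0):
0 1 1
1 0 1
1 1 1
1 0 1
0 1 1

After press 4 at (1,0):
1 1 1
0 1 1
0 1 1
1 0 1
0 1 1

After press 5 at (2,0):
1 1 1
1 1 1
1 0 1
0 0 1
0 1 1

After press 6 at (4,2):
1 1 1
1 1 1
1 0 1
0 0 0
0 0 0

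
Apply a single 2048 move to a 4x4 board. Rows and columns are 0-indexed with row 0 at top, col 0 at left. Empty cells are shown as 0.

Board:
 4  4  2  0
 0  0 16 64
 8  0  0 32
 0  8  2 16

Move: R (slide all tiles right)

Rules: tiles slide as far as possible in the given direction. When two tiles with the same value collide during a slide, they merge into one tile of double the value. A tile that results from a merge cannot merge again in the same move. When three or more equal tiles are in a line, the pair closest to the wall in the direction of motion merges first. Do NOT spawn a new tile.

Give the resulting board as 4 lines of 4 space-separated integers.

Slide right:
row 0: [4, 4, 2, 0] -> [0, 0, 8, 2]
row 1: [0, 0, 16, 64] -> [0, 0, 16, 64]
row 2: [8, 0, 0, 32] -> [0, 0, 8, 32]
row 3: [0, 8, 2, 16] -> [0, 8, 2, 16]

Answer:  0  0  8  2
 0  0 16 64
 0  0  8 32
 0  8  2 16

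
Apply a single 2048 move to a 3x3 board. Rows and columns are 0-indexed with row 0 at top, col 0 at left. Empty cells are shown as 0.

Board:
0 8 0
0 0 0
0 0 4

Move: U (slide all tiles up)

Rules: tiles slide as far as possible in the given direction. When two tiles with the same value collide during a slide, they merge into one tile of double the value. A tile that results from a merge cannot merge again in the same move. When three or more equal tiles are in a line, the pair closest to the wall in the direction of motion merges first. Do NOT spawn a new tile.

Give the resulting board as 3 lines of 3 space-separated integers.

Answer: 0 8 4
0 0 0
0 0 0

Derivation:
Slide up:
col 0: [0, 0, 0] -> [0, 0, 0]
col 1: [8, 0, 0] -> [8, 0, 0]
col 2: [0, 0, 4] -> [4, 0, 0]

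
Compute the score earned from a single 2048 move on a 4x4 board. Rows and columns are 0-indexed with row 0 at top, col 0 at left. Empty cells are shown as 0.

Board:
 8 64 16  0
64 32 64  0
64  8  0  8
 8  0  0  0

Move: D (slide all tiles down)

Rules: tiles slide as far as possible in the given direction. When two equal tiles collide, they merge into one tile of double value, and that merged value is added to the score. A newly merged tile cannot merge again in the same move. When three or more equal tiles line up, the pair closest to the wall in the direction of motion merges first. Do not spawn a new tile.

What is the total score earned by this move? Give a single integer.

Slide down:
col 0: [8, 64, 64, 8] -> [0, 8, 128, 8]  score +128 (running 128)
col 1: [64, 32, 8, 0] -> [0, 64, 32, 8]  score +0 (running 128)
col 2: [16, 64, 0, 0] -> [0, 0, 16, 64]  score +0 (running 128)
col 3: [0, 0, 8, 0] -> [0, 0, 0, 8]  score +0 (running 128)
Board after move:
  0   0   0   0
  8  64   0   0
128  32  16   0
  8   8  64   8

Answer: 128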